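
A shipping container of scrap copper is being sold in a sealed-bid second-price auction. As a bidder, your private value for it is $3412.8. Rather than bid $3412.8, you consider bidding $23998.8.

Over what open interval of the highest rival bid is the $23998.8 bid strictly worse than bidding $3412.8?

If the competing bid is below $3412.8, both bids win at the same price — no difference.
If it is above $23998.8, both bids lose — no difference.
If it lies strictly between $3412.8 and $23998.8, bidding your value loses (payoff 0) while bidding $23998.8 wins at a price above your value (payoff negative).
So the deviation strictly hurts on the open interval ($3412.8, $23998.8).

($3412.8, $23998.8)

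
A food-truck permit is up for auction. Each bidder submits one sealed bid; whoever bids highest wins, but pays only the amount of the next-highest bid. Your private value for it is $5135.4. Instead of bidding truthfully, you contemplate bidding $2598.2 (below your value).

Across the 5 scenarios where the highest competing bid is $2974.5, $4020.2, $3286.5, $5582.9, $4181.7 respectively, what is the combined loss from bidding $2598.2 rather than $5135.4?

$6078.7

The deviation costs you only when the competing bid falls strictly between $2598.2 and $5135.4; elsewhere both bids give the same outcome.
$2974.5: truthful payoff $2160.9, deviation payoff $0 → loss $2160.9.
$4020.2: truthful payoff $1115.2, deviation payoff $0 → loss $1115.2.
$3286.5: truthful payoff $1848.9, deviation payoff $0 → loss $1848.9.
$5582.9: outcomes coincide → loss $0.
$4181.7: truthful payoff $953.7, deviation payoff $0 → loss $953.7.
Total loss = $2160.9 + $1115.2 + $1848.9 + $953.7 = $6078.7.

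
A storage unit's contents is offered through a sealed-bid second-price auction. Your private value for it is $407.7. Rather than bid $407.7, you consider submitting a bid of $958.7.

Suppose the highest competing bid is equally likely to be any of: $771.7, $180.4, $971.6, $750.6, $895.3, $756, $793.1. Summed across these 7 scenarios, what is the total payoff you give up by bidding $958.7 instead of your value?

$1928.2

The deviation costs you only when the competing bid falls strictly between $407.7 and $958.7; elsewhere both bids give the same outcome.
$771.7: truthful payoff $0, deviation payoff −$364 → loss $364.
$180.4: outcomes coincide → loss $0.
$971.6: outcomes coincide → loss $0.
$750.6: truthful payoff $0, deviation payoff −$342.9 → loss $342.9.
$895.3: truthful payoff $0, deviation payoff −$487.6 → loss $487.6.
$756: truthful payoff $0, deviation payoff −$348.3 → loss $348.3.
$793.1: truthful payoff $0, deviation payoff −$385.4 → loss $385.4.
Total loss = $364 + $342.9 + $487.6 + $348.3 + $385.4 = $1928.2.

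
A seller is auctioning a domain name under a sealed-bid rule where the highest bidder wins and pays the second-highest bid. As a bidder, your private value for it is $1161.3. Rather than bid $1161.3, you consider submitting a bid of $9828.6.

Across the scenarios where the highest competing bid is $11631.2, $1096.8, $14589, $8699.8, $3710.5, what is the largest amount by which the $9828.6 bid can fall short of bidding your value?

$7538.5

$11631.2: same outcome either way → loss $0.
$1096.8: same outcome either way → loss $0.
$14589: same outcome either way → loss $0.
$8699.8: truthful gives $0, deviation gives −$7538.5 → loss $7538.5.
$3710.5: truthful gives $0, deviation gives −$2549.2 → loss $2549.2.
Maximum loss: $7538.5.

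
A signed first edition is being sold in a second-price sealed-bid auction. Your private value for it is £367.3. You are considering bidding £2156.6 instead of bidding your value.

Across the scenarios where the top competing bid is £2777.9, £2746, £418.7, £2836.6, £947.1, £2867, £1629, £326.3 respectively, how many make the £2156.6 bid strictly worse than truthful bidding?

The deviation hurts exactly when the highest competing bid lies strictly between £367.3 and £2156.6 — overbidding then wins at a price above your value.
£2777.9: above both → same outcome either way.
£2746: above both → same outcome either way.
£418.7: inside the interval → strictly worse (loss £51.4).
£2836.6: above both → same outcome either way.
£947.1: inside the interval → strictly worse (loss £579.8).
£2867: above both → same outcome either way.
£1629: inside the interval → strictly worse (loss £1261.7).
£326.3: below both → same outcome either way.
Count: 3.

3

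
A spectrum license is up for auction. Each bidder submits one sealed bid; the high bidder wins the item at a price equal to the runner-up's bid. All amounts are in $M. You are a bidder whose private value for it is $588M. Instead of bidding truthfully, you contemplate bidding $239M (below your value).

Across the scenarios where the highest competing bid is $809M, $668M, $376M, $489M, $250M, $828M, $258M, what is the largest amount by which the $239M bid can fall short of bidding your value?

$338M

$809M: same outcome either way → loss $0M.
$668M: same outcome either way → loss $0M.
$376M: truthful gives $212M, deviation gives $0M → loss $212M.
$489M: truthful gives $99M, deviation gives $0M → loss $99M.
$250M: truthful gives $338M, deviation gives $0M → loss $338M.
$828M: same outcome either way → loss $0M.
$258M: truthful gives $330M, deviation gives $0M → loss $330M.
Maximum loss: $338M.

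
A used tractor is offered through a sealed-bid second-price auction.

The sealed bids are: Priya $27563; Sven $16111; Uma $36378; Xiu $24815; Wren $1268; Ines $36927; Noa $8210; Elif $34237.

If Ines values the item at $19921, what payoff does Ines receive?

Highest bid: Ines at $36927, so Ines wins.
Second-highest bid: Uma at $36378 — that is the price the winner pays.
Ines's payoff = value − price = $19921 − $36378 = −$16457.

−$16457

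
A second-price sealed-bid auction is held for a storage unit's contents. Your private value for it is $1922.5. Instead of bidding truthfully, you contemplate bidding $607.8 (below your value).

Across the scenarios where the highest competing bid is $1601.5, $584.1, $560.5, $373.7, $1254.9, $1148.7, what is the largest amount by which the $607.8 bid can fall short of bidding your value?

$1601.5: truthful gives $321, deviation gives $0 → loss $321.
$584.1: same outcome either way → loss $0.
$560.5: same outcome either way → loss $0.
$373.7: same outcome either way → loss $0.
$1254.9: truthful gives $667.6, deviation gives $0 → loss $667.6.
$1148.7: truthful gives $773.8, deviation gives $0 → loss $773.8.
Maximum loss: $773.8.

$773.8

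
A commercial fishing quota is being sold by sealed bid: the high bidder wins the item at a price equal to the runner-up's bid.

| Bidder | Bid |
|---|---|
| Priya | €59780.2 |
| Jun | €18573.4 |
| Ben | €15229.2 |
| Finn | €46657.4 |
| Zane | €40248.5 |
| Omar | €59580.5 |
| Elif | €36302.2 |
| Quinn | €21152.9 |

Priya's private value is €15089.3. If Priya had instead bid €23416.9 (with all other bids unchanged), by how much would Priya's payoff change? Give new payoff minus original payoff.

The highest bid among the other bidders is €59580.5; Priya's bid doesn't change that.
Original bid €59780.2: Priya is highest, pays the top rival bid €59580.5; payoff €15089.3 − €59580.5 = −€44491.2.
Alternative bid €23416.9: Priya is not highest (top rival bid is €59580.5); payoff €0.
Change in payoff = €0 − (−€44491.2) = €44491.2.

€44491.2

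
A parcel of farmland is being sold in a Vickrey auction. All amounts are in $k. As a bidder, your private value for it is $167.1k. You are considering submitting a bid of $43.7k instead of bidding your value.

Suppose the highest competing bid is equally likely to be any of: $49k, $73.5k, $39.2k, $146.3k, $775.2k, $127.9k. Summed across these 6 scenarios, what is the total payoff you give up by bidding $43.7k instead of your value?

$271.7k

The deviation costs you only when the competing bid falls strictly between $43.7k and $167.1k; elsewhere both bids give the same outcome.
$49k: truthful payoff $118.1k, deviation payoff $0k → loss $118.1k.
$73.5k: truthful payoff $93.6k, deviation payoff $0k → loss $93.6k.
$39.2k: outcomes coincide → loss $0k.
$146.3k: truthful payoff $20.8k, deviation payoff $0k → loss $20.8k.
$775.2k: outcomes coincide → loss $0k.
$127.9k: truthful payoff $39.2k, deviation payoff $0k → loss $39.2k.
Total loss = $118.1k + $93.6k + $20.8k + $39.2k = $271.7k.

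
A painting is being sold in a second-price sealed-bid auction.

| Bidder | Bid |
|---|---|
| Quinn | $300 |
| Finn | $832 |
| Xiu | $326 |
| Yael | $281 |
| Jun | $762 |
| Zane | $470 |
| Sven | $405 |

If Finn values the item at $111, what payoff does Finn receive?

Highest bid: Finn at $832, so Finn wins.
Second-highest bid: Jun at $762 — that is the price the winner pays.
Finn's payoff = value − price = $111 − $762 = −$651.

−$651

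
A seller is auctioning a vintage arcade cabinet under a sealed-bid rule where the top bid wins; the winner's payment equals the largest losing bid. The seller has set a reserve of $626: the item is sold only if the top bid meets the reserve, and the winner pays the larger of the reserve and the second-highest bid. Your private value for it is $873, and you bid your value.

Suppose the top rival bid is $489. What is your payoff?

$247

Your bid $873 is the highest and exceeds the reserve.
Price = max(second-highest bid, reserve) = max($489, $626) = $626.
Payoff = $873 − $626 = $247.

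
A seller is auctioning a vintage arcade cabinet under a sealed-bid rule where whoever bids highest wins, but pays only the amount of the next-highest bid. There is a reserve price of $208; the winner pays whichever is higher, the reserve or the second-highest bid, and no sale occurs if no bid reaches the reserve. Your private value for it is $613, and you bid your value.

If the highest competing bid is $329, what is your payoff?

$284

Your bid $613 is the highest and exceeds the reserve.
Price = max(second-highest bid, reserve) = max($329, $208) = $329.
Payoff = $613 − $329 = $284.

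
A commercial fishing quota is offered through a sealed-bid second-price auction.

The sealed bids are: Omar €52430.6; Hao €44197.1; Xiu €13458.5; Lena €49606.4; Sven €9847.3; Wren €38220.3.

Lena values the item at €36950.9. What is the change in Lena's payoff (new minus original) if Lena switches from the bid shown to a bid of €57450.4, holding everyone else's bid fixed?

−€15479.7

The highest bid among the other bidders is €52430.6; Lena's bid doesn't change that.
Original bid €49606.4: Lena is not highest (top rival bid is €52430.6); payoff €0.
Alternative bid €57450.4: Lena is highest, pays the top rival bid €52430.6; payoff €36950.9 − €52430.6 = −€15479.7.
Change in payoff = −€15479.7 − (€0) = −€15479.7.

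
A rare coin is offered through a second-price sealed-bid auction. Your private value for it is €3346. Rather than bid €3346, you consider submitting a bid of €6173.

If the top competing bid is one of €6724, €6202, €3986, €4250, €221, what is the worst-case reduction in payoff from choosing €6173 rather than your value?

€6724: same outcome either way → loss €0.
€6202: same outcome either way → loss €0.
€3986: truthful gives €0, deviation gives −€640 → loss €640.
€4250: truthful gives €0, deviation gives −€904 → loss €904.
€221: same outcome either way → loss €0.
Maximum loss: €904.

€904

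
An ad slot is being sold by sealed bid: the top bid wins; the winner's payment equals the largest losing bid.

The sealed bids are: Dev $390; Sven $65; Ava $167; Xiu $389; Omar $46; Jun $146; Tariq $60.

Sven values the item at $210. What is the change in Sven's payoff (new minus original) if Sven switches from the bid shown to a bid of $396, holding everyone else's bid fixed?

The highest bid among the other bidders is $390; Sven's bid doesn't change that.
Original bid $65: Sven is not highest (top rival bid is $390); payoff $0.
Alternative bid $396: Sven is highest, pays the top rival bid $390; payoff $210 − $390 = −$180.
Change in payoff = −$180 − ($0) = −$180.

−$180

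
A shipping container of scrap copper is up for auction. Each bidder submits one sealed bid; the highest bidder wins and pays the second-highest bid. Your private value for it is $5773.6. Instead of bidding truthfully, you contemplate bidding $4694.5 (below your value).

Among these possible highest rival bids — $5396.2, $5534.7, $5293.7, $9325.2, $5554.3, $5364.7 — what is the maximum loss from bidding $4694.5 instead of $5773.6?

$5396.2: truthful gives $377.4, deviation gives $0 → loss $377.4.
$5534.7: truthful gives $238.9, deviation gives $0 → loss $238.9.
$5293.7: truthful gives $479.9, deviation gives $0 → loss $479.9.
$9325.2: same outcome either way → loss $0.
$5554.3: truthful gives $219.3, deviation gives $0 → loss $219.3.
$5364.7: truthful gives $408.9, deviation gives $0 → loss $408.9.
Maximum loss: $479.9.

$479.9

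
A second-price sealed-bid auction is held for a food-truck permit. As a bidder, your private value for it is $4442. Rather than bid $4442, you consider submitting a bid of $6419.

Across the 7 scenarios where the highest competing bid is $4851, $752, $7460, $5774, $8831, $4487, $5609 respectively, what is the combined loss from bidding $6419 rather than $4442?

$2953

The deviation costs you only when the competing bid falls strictly between $4442 and $6419; elsewhere both bids give the same outcome.
$4851: truthful payoff $0, deviation payoff −$409 → loss $409.
$752: outcomes coincide → loss $0.
$7460: outcomes coincide → loss $0.
$5774: truthful payoff $0, deviation payoff −$1332 → loss $1332.
$8831: outcomes coincide → loss $0.
$4487: truthful payoff $0, deviation payoff −$45 → loss $45.
$5609: truthful payoff $0, deviation payoff −$1167 → loss $1167.
Total loss = $409 + $1332 + $45 + $1167 = $2953.
In a second-price auction your bid sets only whether you win, not what you pay, so bidding your true value is weakly dominant.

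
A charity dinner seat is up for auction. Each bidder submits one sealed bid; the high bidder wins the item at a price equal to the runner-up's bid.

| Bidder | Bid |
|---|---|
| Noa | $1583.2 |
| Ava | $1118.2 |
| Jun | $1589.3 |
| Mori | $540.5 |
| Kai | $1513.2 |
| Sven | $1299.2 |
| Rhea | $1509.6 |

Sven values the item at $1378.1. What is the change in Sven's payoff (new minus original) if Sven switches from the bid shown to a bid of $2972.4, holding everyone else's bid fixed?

The highest bid among the other bidders is $1589.3; Sven's bid doesn't change that.
Original bid $1299.2: Sven is not highest (top rival bid is $1589.3); payoff $0.
Alternative bid $2972.4: Sven is highest, pays the top rival bid $1589.3; payoff $1378.1 − $1589.3 = −$211.2.
Change in payoff = −$211.2 − ($0) = −$211.2.

−$211.2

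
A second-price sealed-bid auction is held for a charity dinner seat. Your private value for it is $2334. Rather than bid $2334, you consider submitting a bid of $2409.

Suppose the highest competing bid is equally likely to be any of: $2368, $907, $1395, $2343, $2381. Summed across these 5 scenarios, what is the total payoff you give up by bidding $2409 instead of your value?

$90

The deviation costs you only when the competing bid falls strictly between $2334 and $2409; elsewhere both bids give the same outcome.
$2368: truthful payoff $0, deviation payoff −$34 → loss $34.
$907: outcomes coincide → loss $0.
$1395: outcomes coincide → loss $0.
$2343: truthful payoff $0, deviation payoff −$9 → loss $9.
$2381: truthful payoff $0, deviation payoff −$47 → loss $47.
Total loss = $34 + $9 + $47 = $90.
Because the price is fixed by the runner-up's bid, deviating from your value can only change a good outcome into a bad one — never the reverse.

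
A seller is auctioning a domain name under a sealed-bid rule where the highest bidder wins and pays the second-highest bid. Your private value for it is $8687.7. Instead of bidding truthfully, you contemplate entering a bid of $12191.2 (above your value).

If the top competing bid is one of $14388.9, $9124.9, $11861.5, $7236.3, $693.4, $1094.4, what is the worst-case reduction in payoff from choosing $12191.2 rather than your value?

$3173.8

$14388.9: same outcome either way → loss $0.
$9124.9: truthful gives $0, deviation gives −$437.2 → loss $437.2.
$11861.5: truthful gives $0, deviation gives −$3173.8 → loss $3173.8.
$7236.3: same outcome either way → loss $0.
$693.4: same outcome either way → loss $0.
$1094.4: same outcome either way → loss $0.
Maximum loss: $3173.8.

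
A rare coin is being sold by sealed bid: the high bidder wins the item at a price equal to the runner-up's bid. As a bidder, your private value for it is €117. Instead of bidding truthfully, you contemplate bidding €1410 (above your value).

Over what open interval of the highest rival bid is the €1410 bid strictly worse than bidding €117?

If the competing bid is below €117, both bids win at the same price — no difference.
If it is above €1410, both bids lose — no difference.
If it lies strictly between €117 and €1410, bidding your value loses (payoff 0) while bidding €1410 wins at a price above your value (payoff negative).
So the deviation strictly hurts on the open interval (€117, €1410).

(€117, €1410)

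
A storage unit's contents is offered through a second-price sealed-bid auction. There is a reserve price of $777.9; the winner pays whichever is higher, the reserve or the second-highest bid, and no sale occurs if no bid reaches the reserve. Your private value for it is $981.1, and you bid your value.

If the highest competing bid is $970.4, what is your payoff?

$10.7

Your bid $981.1 is the highest and exceeds the reserve.
Price = max(second-highest bid, reserve) = max($970.4, $777.9) = $970.4.
Payoff = $981.1 − $970.4 = $10.7.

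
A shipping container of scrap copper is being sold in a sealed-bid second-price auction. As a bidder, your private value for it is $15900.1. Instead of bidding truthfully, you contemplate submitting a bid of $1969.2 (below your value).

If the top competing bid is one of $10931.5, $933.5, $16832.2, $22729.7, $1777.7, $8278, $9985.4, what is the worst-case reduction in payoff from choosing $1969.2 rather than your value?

$7622.1

$10931.5: truthful gives $4968.6, deviation gives $0 → loss $4968.6.
$933.5: same outcome either way → loss $0.
$16832.2: same outcome either way → loss $0.
$22729.7: same outcome either way → loss $0.
$1777.7: same outcome either way → loss $0.
$8278: truthful gives $7622.1, deviation gives $0 → loss $7622.1.
$9985.4: truthful gives $5914.7, deviation gives $0 → loss $5914.7.
Maximum loss: $7622.1.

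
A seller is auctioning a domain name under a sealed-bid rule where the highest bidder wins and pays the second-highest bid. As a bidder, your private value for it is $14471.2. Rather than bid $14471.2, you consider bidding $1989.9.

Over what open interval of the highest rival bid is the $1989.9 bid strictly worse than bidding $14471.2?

($1989.9, $14471.2)

If the competing bid is below $1989.9, both bids win at the same price — no difference.
If it is above $14471.2, both bids lose — no difference.
If it lies strictly between $1989.9 and $14471.2, bidding your value wins at a price below your value (positive payoff) while bidding $1989.9 loses (payoff 0).
So the deviation strictly hurts on the open interval ($1989.9, $14471.2).
Because the price is fixed by the runner-up's bid, deviating from your value can only change a good outcome into a bad one — never the reverse.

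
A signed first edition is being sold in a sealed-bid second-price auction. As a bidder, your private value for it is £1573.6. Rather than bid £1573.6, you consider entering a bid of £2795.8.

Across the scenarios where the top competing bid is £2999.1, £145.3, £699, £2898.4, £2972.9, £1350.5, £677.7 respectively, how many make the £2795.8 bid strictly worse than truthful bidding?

0

The deviation hurts exactly when the highest competing bid lies strictly between £1573.6 and £2795.8 — overbidding then wins at a price above your value.
£2999.1: above both → same outcome either way.
£145.3: below both → same outcome either way.
£699: below both → same outcome either way.
£2898.4: above both → same outcome either way.
£2972.9: above both → same outcome either way.
£1350.5: below both → same outcome either way.
£677.7: below both → same outcome either way.
Count: 0.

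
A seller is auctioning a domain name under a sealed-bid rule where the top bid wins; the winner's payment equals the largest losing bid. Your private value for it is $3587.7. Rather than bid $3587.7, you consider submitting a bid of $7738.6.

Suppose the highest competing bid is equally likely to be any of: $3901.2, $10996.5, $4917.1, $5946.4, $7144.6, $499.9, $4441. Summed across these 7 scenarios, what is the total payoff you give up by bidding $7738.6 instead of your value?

$8411.8

The deviation costs you only when the competing bid falls strictly between $3587.7 and $7738.6; elsewhere both bids give the same outcome.
$3901.2: truthful payoff $0, deviation payoff −$313.5 → loss $313.5.
$10996.5: outcomes coincide → loss $0.
$4917.1: truthful payoff $0, deviation payoff −$1329.4 → loss $1329.4.
$5946.4: truthful payoff $0, deviation payoff −$2358.7 → loss $2358.7.
$7144.6: truthful payoff $0, deviation payoff −$3556.9 → loss $3556.9.
$499.9: outcomes coincide → loss $0.
$4441: truthful payoff $0, deviation payoff −$853.3 → loss $853.3.
Total loss = $313.5 + $1329.4 + $2358.7 + $3556.9 + $853.3 = $8411.8.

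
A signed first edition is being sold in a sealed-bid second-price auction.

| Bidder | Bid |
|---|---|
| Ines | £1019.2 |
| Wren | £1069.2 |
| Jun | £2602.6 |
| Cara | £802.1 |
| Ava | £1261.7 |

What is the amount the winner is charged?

£1261.7

Highest bid: Jun at £2602.6, so Jun wins.
Second-highest bid: Ava at £1261.7 — that is the price the winner pays.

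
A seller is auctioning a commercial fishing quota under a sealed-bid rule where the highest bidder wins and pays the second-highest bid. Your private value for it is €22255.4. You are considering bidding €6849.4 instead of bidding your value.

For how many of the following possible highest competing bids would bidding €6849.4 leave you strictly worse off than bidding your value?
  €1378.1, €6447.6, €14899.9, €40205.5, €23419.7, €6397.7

1

The deviation hurts exactly when the highest competing bid lies strictly between €6849.4 and €22255.4 — underbidding then forfeits a profitable win.
€1378.1: below both → same outcome either way.
€6447.6: below both → same outcome either way.
€14899.9: inside the interval → strictly worse (loss €7355.5).
€40205.5: above both → same outcome either way.
€23419.7: above both → same outcome either way.
€6397.7: below both → same outcome either way.
Count: 1.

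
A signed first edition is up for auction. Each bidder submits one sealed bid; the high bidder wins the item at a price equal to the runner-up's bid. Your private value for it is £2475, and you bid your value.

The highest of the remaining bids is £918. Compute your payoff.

£1557

Your bid £2475 exceeds the highest competing bid £918, so you win.
In a second-price auction the winner pays the second-highest bid, £918.
Payoff = value − price = £2475 − £918 = £1557.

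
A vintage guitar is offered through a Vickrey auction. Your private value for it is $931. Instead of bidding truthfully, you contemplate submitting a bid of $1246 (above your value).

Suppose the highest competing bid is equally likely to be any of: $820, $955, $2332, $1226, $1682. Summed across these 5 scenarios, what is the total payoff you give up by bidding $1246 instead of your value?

$319

The deviation costs you only when the competing bid falls strictly between $931 and $1246; elsewhere both bids give the same outcome.
$820: outcomes coincide → loss $0.
$955: truthful payoff $0, deviation payoff −$24 → loss $24.
$2332: outcomes coincide → loss $0.
$1226: truthful payoff $0, deviation payoff −$295 → loss $295.
$1682: outcomes coincide → loss $0.
Total loss = $24 + $295 = $319.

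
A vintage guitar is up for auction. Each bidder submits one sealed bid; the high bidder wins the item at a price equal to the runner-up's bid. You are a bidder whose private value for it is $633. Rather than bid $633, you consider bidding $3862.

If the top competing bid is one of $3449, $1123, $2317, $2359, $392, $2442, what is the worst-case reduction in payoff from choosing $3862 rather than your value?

$2816

$3449: truthful gives $0, deviation gives −$2816 → loss $2816.
$1123: truthful gives $0, deviation gives −$490 → loss $490.
$2317: truthful gives $0, deviation gives −$1684 → loss $1684.
$2359: truthful gives $0, deviation gives −$1726 → loss $1726.
$392: same outcome either way → loss $0.
$2442: truthful gives $0, deviation gives −$1809 → loss $1809.
Maximum loss: $2816.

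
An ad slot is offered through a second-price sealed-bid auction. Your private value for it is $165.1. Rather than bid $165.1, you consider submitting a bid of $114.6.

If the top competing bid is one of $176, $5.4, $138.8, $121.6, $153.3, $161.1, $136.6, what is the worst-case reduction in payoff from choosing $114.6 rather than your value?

$43.5

$176: same outcome either way → loss $0.
$5.4: same outcome either way → loss $0.
$138.8: truthful gives $26.3, deviation gives $0 → loss $26.3.
$121.6: truthful gives $43.5, deviation gives $0 → loss $43.5.
$153.3: truthful gives $11.8, deviation gives $0 → loss $11.8.
$161.1: truthful gives $4, deviation gives $0 → loss $4.
$136.6: truthful gives $28.5, deviation gives $0 → loss $28.5.
Maximum loss: $43.5.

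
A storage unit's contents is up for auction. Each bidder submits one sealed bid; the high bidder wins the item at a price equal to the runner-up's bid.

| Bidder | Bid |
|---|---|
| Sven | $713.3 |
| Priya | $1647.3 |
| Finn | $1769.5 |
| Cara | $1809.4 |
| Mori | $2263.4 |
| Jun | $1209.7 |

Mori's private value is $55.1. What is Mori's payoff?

−$1754.3

Highest bid: Mori at $2263.4, so Mori wins.
Second-highest bid: Cara at $1809.4 — that is the price the winner pays.
Mori's payoff = value − price = $55.1 − $1809.4 = −$1754.3.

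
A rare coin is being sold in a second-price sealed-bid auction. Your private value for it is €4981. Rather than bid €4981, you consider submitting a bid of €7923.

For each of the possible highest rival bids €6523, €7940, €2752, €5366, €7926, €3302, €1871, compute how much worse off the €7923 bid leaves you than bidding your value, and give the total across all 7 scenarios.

The deviation costs you only when the competing bid falls strictly between €4981 and €7923; elsewhere both bids give the same outcome.
€6523: truthful payoff €0, deviation payoff −€1542 → loss €1542.
€7940: outcomes coincide → loss €0.
€2752: outcomes coincide → loss €0.
€5366: truthful payoff €0, deviation payoff −€385 → loss €385.
€7926: outcomes coincide → loss €0.
€3302: outcomes coincide → loss €0.
€1871: outcomes coincide → loss €0.
Total loss = €1542 + €385 = €1927.

€1927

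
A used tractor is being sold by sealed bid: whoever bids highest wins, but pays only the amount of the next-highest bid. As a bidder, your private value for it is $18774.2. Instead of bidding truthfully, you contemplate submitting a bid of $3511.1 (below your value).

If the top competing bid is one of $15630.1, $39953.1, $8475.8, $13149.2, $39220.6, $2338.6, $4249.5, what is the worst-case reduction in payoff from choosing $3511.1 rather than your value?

$14524.7

$15630.1: truthful gives $3144.1, deviation gives $0 → loss $3144.1.
$39953.1: same outcome either way → loss $0.
$8475.8: truthful gives $10298.4, deviation gives $0 → loss $10298.4.
$13149.2: truthful gives $5625, deviation gives $0 → loss $5625.
$39220.6: same outcome either way → loss $0.
$2338.6: same outcome either way → loss $0.
$4249.5: truthful gives $14524.7, deviation gives $0 → loss $14524.7.
Maximum loss: $14524.7.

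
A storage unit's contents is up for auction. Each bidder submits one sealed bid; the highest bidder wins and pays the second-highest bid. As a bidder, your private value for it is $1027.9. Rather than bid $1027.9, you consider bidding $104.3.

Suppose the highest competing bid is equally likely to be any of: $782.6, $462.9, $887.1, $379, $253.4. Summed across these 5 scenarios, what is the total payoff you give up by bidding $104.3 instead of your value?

The deviation costs you only when the competing bid falls strictly between $104.3 and $1027.9; elsewhere both bids give the same outcome.
$782.6: truthful payoff $245.3, deviation payoff $0 → loss $245.3.
$462.9: truthful payoff $565, deviation payoff $0 → loss $565.
$887.1: truthful payoff $140.8, deviation payoff $0 → loss $140.8.
$379: truthful payoff $648.9, deviation payoff $0 → loss $648.9.
$253.4: truthful payoff $774.5, deviation payoff $0 → loss $774.5.
Total loss = $245.3 + $565 + $140.8 + $648.9 + $774.5 = $2374.5.

$2374.5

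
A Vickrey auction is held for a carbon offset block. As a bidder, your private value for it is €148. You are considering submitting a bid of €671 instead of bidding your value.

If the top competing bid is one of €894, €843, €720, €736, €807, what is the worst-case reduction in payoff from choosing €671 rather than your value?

€0

€894: same outcome either way → loss €0.
€843: same outcome either way → loss €0.
€720: same outcome either way → loss €0.
€736: same outcome either way → loss €0.
€807: same outcome either way → loss €0.
Maximum loss: €0.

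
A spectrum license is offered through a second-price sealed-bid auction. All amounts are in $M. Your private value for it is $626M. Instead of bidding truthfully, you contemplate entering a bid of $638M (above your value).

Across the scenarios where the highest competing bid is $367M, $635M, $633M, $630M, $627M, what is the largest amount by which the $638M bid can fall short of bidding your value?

$367M: same outcome either way → loss $0M.
$635M: truthful gives $0M, deviation gives −$9M → loss $9M.
$633M: truthful gives $0M, deviation gives −$7M → loss $7M.
$630M: truthful gives $0M, deviation gives −$4M → loss $4M.
$627M: truthful gives $0M, deviation gives −$1M → loss $1M.
Maximum loss: $9M.

$9M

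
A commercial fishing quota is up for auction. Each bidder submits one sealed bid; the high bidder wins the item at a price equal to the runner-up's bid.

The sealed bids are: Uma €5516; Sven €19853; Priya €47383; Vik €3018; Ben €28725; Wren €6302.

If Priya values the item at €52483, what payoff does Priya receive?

Highest bid: Priya at €47383, so Priya wins.
Second-highest bid: Ben at €28725 — that is the price the winner pays.
Priya's payoff = value − price = €52483 − €28725 = €23758.

€23758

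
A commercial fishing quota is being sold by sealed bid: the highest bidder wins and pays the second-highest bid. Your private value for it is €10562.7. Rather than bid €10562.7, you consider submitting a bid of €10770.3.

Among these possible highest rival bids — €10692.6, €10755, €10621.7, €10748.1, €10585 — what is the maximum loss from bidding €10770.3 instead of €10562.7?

€10692.6: truthful gives €0, deviation gives −€129.9 → loss €129.9.
€10755: truthful gives €0, deviation gives −€192.3 → loss €192.3.
€10621.7: truthful gives €0, deviation gives −€59 → loss €59.
€10748.1: truthful gives €0, deviation gives −€185.4 → loss €185.4.
€10585: truthful gives €0, deviation gives −€22.3 → loss €22.3.
Maximum loss: €192.3.

€192.3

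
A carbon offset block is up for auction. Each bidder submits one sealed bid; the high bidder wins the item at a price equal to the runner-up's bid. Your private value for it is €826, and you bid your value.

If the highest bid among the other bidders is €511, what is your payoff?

Your bid €826 exceeds the highest competing bid €511, so you win.
In a second-price auction the winner pays the second-highest bid, €511.
Payoff = value − price = €826 − €511 = €315.

€315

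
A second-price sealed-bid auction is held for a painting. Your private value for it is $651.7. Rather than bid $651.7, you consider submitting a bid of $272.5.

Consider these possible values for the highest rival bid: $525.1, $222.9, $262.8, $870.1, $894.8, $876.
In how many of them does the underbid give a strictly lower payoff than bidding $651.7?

1

The deviation hurts exactly when the highest competing bid lies strictly between $272.5 and $651.7 — underbidding then forfeits a profitable win.
$525.1: inside the interval → strictly worse (loss $126.6).
$222.9: below both → same outcome either way.
$262.8: below both → same outcome either way.
$870.1: above both → same outcome either way.
$894.8: above both → same outcome either way.
$876: above both → same outcome either way.
Count: 1.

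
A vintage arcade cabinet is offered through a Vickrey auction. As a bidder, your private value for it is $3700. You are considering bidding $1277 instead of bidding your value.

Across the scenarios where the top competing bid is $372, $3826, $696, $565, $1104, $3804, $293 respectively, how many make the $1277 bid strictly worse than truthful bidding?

0

The deviation hurts exactly when the highest competing bid lies strictly between $1277 and $3700 — underbidding then forfeits a profitable win.
$372: below both → same outcome either way.
$3826: above both → same outcome either way.
$696: below both → same outcome either way.
$565: below both → same outcome either way.
$1104: below both → same outcome either way.
$3804: above both → same outcome either way.
$293: below both → same outcome either way.
Count: 0.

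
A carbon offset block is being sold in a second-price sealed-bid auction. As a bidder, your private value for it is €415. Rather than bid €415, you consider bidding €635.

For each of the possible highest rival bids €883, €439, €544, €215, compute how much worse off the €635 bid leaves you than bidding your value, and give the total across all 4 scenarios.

€153

The deviation costs you only when the competing bid falls strictly between €415 and €635; elsewhere both bids give the same outcome.
€883: outcomes coincide → loss €0.
€439: truthful payoff €0, deviation payoff −€24 → loss €24.
€544: truthful payoff €0, deviation payoff −€129 → loss €129.
€215: outcomes coincide → loss €0.
Total loss = €24 + €129 = €153.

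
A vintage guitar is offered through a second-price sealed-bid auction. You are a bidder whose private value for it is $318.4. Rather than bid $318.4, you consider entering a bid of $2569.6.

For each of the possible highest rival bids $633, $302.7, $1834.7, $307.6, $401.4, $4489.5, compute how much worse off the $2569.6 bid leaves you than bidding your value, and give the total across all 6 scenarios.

The deviation costs you only when the competing bid falls strictly between $318.4 and $2569.6; elsewhere both bids give the same outcome.
$633: truthful payoff $0, deviation payoff −$314.6 → loss $314.6.
$302.7: outcomes coincide → loss $0.
$1834.7: truthful payoff $0, deviation payoff −$1516.3 → loss $1516.3.
$307.6: outcomes coincide → loss $0.
$401.4: truthful payoff $0, deviation payoff −$83 → loss $83.
$4489.5: outcomes coincide → loss $0.
Total loss = $314.6 + $1516.3 + $83 = $1913.9.

$1913.9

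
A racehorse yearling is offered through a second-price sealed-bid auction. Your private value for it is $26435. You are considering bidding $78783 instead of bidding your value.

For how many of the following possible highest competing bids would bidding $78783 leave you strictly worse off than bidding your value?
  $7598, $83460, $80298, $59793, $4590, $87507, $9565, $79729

The deviation hurts exactly when the highest competing bid lies strictly between $26435 and $78783 — overbidding then wins at a price above your value.
$7598: below both → same outcome either way.
$83460: above both → same outcome either way.
$80298: above both → same outcome either way.
$59793: inside the interval → strictly worse (loss $33358).
$4590: below both → same outcome either way.
$87507: above both → same outcome either way.
$9565: below both → same outcome either way.
$79729: above both → same outcome either way.
Count: 1.

1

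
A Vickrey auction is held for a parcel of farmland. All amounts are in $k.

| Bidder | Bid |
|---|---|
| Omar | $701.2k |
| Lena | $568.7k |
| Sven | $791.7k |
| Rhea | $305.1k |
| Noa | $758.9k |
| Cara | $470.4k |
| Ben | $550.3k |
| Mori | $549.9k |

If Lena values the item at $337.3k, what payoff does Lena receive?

Highest bid: Sven at $791.7k, so Sven wins.
Second-highest bid: Noa at $758.9k — that is the price the winner pays.
Lena did not win, so Lena pays nothing and receives nothing: payoff $0k.

$0k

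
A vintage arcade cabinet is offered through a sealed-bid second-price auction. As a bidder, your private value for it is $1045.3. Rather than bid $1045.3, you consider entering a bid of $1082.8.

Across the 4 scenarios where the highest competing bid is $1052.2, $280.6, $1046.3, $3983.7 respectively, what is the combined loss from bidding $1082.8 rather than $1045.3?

The deviation costs you only when the competing bid falls strictly between $1045.3 and $1082.8; elsewhere both bids give the same outcome.
$1052.2: truthful payoff $0, deviation payoff −$6.9 → loss $6.9.
$280.6: outcomes coincide → loss $0.
$1046.3: truthful payoff $0, deviation payoff −$1 → loss $1.
$3983.7: outcomes coincide → loss $0.
Total loss = $6.9 + $1 = $7.9.

$7.9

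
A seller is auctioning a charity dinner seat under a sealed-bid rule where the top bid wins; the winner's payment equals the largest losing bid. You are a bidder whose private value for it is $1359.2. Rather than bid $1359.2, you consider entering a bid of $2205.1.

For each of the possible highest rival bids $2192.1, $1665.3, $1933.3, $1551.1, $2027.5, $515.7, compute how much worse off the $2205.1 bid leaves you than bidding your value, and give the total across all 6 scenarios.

The deviation costs you only when the competing bid falls strictly between $1359.2 and $2205.1; elsewhere both bids give the same outcome.
$2192.1: truthful payoff $0, deviation payoff −$832.9 → loss $832.9.
$1665.3: truthful payoff $0, deviation payoff −$306.1 → loss $306.1.
$1933.3: truthful payoff $0, deviation payoff −$574.1 → loss $574.1.
$1551.1: truthful payoff $0, deviation payoff −$191.9 → loss $191.9.
$2027.5: truthful payoff $0, deviation payoff −$668.3 → loss $668.3.
$515.7: outcomes coincide → loss $0.
Total loss = $832.9 + $306.1 + $574.1 + $191.9 + $668.3 = $2573.3.
Because the price is fixed by the runner-up's bid, deviating from your value can only change a good outcome into a bad one — never the reverse.

$2573.3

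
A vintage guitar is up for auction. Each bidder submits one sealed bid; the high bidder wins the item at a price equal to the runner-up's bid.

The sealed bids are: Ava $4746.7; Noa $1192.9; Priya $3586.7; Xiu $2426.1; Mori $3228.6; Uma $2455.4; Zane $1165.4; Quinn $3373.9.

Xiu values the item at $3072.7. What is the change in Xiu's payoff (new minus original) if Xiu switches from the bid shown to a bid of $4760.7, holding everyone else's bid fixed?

−$1674

The highest bid among the other bidders is $4746.7; Xiu's bid doesn't change that.
Original bid $2426.1: Xiu is not highest (top rival bid is $4746.7); payoff $0.
Alternative bid $4760.7: Xiu is highest, pays the top rival bid $4746.7; payoff $3072.7 − $4746.7 = −$1674.
Change in payoff = −$1674 − ($0) = −$1674.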